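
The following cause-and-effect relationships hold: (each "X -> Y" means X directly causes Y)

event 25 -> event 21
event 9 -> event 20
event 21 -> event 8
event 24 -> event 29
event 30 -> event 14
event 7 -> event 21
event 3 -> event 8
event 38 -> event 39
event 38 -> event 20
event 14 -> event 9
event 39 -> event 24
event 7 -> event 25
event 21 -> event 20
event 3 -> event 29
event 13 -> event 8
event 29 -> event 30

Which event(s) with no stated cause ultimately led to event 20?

Tracing upstream from event 20: event 20 ← event 38.
A separate upstream branch: event 20 ← event 9 ← event 14 ← event 30 ← event 29 ← event 3.
A separate upstream branch: event 20 ← event 21 ← event 7.
Each of those chain origins has no stated cause.

event 3, event 38, event 7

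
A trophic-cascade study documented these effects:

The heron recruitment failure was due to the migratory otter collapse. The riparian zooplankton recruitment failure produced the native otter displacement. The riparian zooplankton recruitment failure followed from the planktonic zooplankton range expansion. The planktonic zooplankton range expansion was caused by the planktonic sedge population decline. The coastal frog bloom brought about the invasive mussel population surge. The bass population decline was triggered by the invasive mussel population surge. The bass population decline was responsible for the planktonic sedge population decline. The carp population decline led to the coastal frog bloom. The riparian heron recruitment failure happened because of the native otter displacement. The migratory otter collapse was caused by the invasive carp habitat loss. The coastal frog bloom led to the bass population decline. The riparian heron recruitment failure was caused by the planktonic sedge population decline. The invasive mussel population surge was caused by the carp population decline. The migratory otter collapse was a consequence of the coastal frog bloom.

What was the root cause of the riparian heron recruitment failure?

the carp population decline

Tracing upstream from the riparian heron recruitment failure: the riparian heron recruitment failure ← the planktonic sedge population decline ← the bass population decline ← the coastal frog bloom ← the carp population decline.
The carp population decline has no stated cause, so it is the root.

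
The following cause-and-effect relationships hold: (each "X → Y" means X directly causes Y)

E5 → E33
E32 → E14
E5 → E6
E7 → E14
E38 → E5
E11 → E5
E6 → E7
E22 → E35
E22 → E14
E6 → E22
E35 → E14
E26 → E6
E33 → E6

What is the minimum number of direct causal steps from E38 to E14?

Shortest chain: E38 → E5 → E6 → E7 → E14.

4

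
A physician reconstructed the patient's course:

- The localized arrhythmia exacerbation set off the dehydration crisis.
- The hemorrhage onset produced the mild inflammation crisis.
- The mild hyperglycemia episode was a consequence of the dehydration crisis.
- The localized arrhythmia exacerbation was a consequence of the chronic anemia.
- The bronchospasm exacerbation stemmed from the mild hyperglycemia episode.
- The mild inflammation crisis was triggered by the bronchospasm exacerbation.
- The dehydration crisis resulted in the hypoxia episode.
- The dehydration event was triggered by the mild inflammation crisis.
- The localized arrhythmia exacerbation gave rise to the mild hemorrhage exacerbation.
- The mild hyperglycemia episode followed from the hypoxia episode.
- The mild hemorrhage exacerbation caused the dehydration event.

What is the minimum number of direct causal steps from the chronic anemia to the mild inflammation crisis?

Shortest chain: the chronic anemia → the localized arrhythmia exacerbation → the dehydration crisis → the mild hyperglycemia episode → the bronchospasm exacerbation → the mild inflammation crisis.

5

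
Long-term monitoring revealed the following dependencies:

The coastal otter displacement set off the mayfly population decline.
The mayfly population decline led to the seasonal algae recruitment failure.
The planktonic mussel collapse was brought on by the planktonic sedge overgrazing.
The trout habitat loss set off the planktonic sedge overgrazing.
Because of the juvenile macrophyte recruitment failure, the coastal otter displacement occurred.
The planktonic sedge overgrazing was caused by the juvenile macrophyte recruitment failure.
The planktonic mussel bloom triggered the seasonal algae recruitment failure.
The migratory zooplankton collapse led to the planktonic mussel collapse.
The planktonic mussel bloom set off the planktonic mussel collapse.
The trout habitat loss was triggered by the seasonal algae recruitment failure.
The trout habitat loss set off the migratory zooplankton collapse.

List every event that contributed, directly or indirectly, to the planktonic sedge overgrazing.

the coastal otter displacement, the juvenile macrophyte recruitment failure, the mayfly population decline, the planktonic mussel bloom, the seasonal algae recruitment failure, the trout habitat loss

Immediate causes of the planktonic sedge overgrazing: the juvenile macrophyte recruitment failure, the trout habitat loss.
Further upstream: the coastal otter displacement, the planktonic mussel bloom, the mayfly population decline, the seasonal algae recruitment failure.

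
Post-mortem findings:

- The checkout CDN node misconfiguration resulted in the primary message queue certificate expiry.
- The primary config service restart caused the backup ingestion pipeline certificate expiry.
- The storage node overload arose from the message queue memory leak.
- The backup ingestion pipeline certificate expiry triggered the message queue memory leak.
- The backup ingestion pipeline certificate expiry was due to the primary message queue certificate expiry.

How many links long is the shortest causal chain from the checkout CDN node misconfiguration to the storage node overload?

4

Shortest chain: the checkout CDN node misconfiguration → the primary message queue certificate expiry → the backup ingestion pipeline certificate expiry → the message queue memory leak → the storage node overload.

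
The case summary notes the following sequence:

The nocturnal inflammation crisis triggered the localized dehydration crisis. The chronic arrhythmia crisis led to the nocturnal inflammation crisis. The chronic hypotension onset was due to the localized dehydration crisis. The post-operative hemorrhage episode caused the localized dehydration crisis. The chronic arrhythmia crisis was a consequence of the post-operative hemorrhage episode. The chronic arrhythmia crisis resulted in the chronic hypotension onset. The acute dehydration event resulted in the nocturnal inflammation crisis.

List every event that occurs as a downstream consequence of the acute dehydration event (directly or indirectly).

the chronic hypotension onset, the localized dehydration crisis, the nocturnal inflammation crisis

Direct effects: the nocturnal inflammation crisis.
2 steps out: the localized dehydration crisis.
3 steps out: the chronic hypotension onset.
Not reachable from it: the post-operative hemorrhage episode, the chronic arrhythmia crisis.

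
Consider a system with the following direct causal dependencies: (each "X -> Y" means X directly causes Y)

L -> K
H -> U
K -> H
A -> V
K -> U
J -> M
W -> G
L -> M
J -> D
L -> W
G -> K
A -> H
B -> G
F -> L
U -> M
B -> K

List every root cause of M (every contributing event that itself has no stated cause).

Tracing upstream from M: M ← J.
A separate upstream branch: M ← U ← H ← A.
A separate upstream branch: M ← L ← F.
A separate upstream branch: M ← U ← K ← B.
Each of those chain origins has no stated cause.

A, B, F, J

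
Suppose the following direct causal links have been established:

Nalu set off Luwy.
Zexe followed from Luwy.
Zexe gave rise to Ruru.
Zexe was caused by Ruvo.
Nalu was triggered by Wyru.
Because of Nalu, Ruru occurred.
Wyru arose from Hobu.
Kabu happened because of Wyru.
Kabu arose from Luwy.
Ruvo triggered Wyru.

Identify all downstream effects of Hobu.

Direct effects: Wyru.
2 steps out: Nalu, Kabu.
3 steps out: Luwy, Ruru.
4 steps out: Zexe.
Not reachable from it: Ruvo.

Kabu, Luwy, Nalu, Ruru, Wyru, Zexe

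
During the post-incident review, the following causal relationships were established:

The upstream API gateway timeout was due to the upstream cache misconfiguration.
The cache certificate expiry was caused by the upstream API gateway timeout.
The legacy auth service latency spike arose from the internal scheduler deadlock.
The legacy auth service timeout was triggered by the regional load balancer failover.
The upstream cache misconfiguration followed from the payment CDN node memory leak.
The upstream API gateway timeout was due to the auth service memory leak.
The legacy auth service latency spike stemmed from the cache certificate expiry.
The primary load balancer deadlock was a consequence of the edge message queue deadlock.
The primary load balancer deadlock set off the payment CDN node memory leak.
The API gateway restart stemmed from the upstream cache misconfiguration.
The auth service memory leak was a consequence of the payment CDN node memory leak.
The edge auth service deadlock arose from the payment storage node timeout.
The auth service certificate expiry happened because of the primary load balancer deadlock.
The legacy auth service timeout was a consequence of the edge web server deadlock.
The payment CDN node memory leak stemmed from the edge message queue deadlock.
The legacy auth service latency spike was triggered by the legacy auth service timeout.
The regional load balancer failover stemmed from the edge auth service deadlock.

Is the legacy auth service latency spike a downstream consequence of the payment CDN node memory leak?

There is a causal chain: the payment CDN node memory leak → the upstream cache misconfiguration → the upstream API gateway timeout → the cache certificate expiry → the legacy auth service latency spike.

Yes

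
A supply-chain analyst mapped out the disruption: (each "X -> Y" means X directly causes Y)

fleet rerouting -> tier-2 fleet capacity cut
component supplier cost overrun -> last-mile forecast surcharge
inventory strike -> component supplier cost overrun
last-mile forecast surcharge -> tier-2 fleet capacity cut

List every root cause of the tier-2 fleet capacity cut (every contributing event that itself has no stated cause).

Tracing upstream from the tier-2 fleet capacity cut: the tier-2 fleet capacity cut ← the fleet rerouting.
A separate upstream branch: the tier-2 fleet capacity cut ← the last-mile forecast surcharge ← the component supplier cost overrun ← the inventory strike.
Each of those chain origins has no stated cause.

the fleet rerouting, the inventory strike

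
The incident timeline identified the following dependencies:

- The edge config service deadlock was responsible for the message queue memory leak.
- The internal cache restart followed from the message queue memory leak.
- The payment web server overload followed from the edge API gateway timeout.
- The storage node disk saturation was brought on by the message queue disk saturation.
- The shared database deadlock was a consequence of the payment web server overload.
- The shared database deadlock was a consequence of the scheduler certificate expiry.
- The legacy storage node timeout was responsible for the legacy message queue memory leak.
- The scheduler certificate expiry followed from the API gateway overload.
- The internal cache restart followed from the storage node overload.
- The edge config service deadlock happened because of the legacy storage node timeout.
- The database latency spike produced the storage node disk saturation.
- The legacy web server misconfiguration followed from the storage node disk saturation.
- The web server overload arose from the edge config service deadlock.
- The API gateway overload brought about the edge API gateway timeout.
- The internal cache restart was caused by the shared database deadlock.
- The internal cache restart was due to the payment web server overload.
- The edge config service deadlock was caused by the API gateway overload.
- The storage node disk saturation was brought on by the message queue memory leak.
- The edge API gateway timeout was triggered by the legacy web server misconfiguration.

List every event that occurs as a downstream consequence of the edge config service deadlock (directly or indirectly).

the edge API gateway timeout, the internal cache restart, the legacy web server misconfiguration, the message queue memory leak, the payment web server overload, the shared database deadlock, the storage node disk saturation, the web server overload

Direct effects: the message queue memory leak, the web server overload.
2 steps out: the storage node disk saturation, the internal cache restart.
3 steps out: the legacy web server misconfiguration.
4 steps out: the edge API gateway timeout.
5 steps out: the payment web server overload.
6 steps out: the shared database deadlock.
Not reachable from it: the API gateway overload, the scheduler certificate expiry, the database latency spike, the legacy storage node timeout, the message queue disk saturation, the storage node overload, the legacy message queue memory leak.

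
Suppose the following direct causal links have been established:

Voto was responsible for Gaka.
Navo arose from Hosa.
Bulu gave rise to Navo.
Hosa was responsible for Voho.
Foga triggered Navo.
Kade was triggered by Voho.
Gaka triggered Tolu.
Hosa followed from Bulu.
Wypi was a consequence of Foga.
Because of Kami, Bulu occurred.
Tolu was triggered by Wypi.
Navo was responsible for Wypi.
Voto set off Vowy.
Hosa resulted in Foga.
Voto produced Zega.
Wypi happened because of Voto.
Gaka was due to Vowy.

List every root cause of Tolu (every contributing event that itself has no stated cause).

Kami, Voto

Tracing upstream from Tolu: Tolu ← Gaka ← Voto.
A separate upstream branch: Tolu ← Wypi ← Navo ← Bulu ← Kami.
Each of those chain origins has no stated cause.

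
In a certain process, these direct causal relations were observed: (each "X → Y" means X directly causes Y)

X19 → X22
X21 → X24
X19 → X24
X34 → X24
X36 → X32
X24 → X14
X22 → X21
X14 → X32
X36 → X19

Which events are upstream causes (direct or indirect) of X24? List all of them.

X19, X21, X22, X34, X36

Immediate causes of X24: X19, X21, X34.
Further upstream: X36, X22.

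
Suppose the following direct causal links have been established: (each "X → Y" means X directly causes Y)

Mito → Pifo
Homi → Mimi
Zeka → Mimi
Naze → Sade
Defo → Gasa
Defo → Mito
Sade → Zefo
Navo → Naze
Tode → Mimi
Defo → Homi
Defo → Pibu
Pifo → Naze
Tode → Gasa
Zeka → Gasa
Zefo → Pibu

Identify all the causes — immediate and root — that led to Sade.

Immediate cause of Sade: Naze.
Further upstream: Defo, Mito, Pifo, Navo.

Defo, Mito, Navo, Naze, Pifo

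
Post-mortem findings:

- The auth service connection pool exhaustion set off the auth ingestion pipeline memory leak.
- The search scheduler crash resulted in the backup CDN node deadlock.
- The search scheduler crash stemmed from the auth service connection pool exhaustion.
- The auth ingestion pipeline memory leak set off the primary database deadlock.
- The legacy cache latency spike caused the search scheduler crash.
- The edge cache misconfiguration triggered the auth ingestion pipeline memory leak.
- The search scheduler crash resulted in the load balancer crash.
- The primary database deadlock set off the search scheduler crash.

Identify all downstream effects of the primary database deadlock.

Direct effects: the search scheduler crash.
2 steps out: the load balancer crash, the backup CDN node deadlock.
Not reachable from it: the edge cache misconfiguration, the auth service connection pool exhaustion, the legacy cache latency spike, the auth ingestion pipeline memory leak.

the backup CDN node deadlock, the load balancer crash, the search scheduler crash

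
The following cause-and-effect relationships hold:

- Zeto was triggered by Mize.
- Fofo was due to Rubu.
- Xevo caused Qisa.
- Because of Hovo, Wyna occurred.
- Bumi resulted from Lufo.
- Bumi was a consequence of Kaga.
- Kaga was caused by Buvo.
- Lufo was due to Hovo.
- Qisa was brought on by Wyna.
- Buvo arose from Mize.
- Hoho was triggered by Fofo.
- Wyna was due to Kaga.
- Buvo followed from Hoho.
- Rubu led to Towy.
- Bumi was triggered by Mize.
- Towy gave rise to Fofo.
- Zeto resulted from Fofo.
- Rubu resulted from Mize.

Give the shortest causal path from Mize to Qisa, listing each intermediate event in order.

Mize → Buvo
Buvo → Kaga
Kaga → Wyna
Wyna → Qisa
Length: 4 steps.

Mize → Buvo → Kaga → Wyna → Qisa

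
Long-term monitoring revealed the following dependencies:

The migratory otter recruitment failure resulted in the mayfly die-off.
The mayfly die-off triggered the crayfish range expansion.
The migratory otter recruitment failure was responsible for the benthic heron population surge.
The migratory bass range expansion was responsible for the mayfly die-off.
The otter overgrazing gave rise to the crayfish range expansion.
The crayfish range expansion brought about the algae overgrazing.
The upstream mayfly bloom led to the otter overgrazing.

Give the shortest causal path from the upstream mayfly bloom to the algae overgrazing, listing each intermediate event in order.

the upstream mayfly bloom → the otter overgrazing → the crayfish range expansion → the algae overgrazing

the upstream mayfly bloom → the otter overgrazing
the otter overgrazing → the crayfish range expansion
the crayfish range expansion → the algae overgrazing
Length: 3 steps.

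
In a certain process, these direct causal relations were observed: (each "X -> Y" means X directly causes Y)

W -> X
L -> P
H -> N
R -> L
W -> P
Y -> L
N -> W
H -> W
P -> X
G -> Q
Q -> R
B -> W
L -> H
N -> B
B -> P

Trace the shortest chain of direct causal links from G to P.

G → Q → R → L → P

G → Q
Q → R
R → L
L → P
Length: 4 steps.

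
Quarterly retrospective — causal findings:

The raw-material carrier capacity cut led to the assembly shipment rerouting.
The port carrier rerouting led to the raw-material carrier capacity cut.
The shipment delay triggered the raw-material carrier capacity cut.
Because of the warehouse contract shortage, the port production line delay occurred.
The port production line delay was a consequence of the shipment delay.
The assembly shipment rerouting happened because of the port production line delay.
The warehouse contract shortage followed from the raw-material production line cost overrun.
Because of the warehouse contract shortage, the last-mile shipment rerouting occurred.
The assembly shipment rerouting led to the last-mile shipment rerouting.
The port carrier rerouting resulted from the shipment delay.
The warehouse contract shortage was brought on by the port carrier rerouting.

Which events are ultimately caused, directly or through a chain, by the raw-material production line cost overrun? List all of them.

Direct effects: the warehouse contract shortage.
2 steps out: the port production line delay, the last-mile shipment rerouting.
3 steps out: the assembly shipment rerouting.
Not reachable from it: the shipment delay, the port carrier rerouting, the raw-material carrier capacity cut.

the assembly shipment rerouting, the last-mile shipment rerouting, the port production line delay, the warehouse contract shortage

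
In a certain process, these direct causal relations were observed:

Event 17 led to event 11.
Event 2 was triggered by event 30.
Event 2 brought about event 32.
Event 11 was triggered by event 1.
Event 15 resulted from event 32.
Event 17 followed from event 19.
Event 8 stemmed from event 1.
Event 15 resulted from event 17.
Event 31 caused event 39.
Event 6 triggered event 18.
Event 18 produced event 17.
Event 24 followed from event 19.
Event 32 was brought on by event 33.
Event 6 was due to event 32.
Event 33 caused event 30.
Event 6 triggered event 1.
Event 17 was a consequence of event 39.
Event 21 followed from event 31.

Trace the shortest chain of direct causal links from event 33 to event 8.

event 33 → event 32 → event 6 → event 1 → event 8

event 33 → event 32
event 32 → event 6
event 6 → event 1
event 1 → event 8
Length: 4 steps.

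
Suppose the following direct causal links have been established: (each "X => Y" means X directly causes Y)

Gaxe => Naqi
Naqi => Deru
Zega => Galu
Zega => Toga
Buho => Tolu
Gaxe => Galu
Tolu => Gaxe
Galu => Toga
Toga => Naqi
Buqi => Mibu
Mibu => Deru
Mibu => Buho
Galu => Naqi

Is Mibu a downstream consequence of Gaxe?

Gaxe leads to Galu, Toga, Naqi, Deru; Mibu is not among them.

No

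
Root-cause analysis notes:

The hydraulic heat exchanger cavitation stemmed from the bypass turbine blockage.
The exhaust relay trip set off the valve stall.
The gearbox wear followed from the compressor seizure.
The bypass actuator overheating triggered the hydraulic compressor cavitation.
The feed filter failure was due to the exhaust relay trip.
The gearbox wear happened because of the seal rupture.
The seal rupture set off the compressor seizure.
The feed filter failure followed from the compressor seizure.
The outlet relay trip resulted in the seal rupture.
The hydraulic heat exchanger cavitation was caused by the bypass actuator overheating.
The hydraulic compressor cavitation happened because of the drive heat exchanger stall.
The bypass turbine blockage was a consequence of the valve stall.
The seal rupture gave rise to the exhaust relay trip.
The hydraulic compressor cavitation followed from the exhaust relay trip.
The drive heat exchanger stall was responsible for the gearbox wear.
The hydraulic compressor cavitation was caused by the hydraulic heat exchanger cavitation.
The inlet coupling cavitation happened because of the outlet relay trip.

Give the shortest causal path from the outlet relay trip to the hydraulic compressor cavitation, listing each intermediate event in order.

the outlet relay trip → the seal rupture
the seal rupture → the exhaust relay trip
the exhaust relay trip → the hydraulic compressor cavitation
Length: 3 steps.

the outlet relay trip → the seal rupture → the exhaust relay trip → the hydraulic compressor cavitation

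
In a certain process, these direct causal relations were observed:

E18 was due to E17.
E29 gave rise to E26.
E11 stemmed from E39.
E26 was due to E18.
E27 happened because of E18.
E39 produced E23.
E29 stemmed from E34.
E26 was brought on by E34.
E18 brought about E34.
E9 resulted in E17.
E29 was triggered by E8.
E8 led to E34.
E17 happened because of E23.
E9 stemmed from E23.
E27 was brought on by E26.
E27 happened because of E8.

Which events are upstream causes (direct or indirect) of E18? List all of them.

Immediate cause of E18: E17.
Further upstream: E39, E23, E9.

E17, E23, E39, E9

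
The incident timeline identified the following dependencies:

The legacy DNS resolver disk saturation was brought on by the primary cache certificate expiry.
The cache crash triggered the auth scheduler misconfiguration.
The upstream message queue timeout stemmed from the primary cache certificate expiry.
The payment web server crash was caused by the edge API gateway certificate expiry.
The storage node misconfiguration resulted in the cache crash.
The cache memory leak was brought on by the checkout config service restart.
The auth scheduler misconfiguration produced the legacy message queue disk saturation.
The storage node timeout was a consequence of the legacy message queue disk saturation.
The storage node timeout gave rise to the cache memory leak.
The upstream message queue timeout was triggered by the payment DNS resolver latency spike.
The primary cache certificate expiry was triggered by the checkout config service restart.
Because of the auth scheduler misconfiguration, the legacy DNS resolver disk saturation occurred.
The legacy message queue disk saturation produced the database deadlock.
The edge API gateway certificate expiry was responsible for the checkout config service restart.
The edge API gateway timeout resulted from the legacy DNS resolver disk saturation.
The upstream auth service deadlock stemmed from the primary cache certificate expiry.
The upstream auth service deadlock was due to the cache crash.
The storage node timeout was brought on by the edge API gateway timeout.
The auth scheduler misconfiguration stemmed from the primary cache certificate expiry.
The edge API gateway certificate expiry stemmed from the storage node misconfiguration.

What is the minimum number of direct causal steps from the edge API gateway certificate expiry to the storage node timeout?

Shortest chain: the edge API gateway certificate expiry → the checkout config service restart → the primary cache certificate expiry → the auth scheduler misconfiguration → the legacy message queue disk saturation → the storage node timeout.

5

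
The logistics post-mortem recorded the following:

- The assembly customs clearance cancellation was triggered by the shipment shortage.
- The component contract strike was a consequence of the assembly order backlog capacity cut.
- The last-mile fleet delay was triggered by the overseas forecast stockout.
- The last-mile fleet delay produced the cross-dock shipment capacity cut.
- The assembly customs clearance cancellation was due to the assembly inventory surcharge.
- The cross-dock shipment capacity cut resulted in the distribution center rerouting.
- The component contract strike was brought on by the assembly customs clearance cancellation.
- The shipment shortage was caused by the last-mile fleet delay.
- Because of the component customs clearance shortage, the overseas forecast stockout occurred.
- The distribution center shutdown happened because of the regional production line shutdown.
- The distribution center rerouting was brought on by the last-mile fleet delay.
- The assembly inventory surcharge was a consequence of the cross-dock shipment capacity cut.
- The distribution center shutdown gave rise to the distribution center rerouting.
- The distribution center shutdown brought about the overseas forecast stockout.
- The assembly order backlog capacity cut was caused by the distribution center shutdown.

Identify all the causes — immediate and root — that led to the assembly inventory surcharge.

Immediate cause of the assembly inventory surcharge: the cross-dock shipment capacity cut.
Further upstream: the regional production line shutdown, the distribution center shutdown, the overseas forecast stockout, the last-mile fleet delay, the component customs clearance shortage.

the component customs clearance shortage, the cross-dock shipment capacity cut, the distribution center shutdown, the last-mile fleet delay, the overseas forecast stockout, the regional production line shutdown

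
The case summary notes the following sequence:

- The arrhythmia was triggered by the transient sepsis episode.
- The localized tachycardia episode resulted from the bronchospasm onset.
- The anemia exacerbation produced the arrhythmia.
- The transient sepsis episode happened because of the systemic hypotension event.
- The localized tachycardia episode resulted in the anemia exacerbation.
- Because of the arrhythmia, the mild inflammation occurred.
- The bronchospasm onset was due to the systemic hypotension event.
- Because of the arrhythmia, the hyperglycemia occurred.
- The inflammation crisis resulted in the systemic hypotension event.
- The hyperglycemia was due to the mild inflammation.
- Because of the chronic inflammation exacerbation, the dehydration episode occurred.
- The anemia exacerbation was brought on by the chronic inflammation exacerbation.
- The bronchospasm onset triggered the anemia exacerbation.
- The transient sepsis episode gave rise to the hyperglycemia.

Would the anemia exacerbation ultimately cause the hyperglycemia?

Yes

There is a causal chain: the anemia exacerbation → the arrhythmia → the hyperglycemia.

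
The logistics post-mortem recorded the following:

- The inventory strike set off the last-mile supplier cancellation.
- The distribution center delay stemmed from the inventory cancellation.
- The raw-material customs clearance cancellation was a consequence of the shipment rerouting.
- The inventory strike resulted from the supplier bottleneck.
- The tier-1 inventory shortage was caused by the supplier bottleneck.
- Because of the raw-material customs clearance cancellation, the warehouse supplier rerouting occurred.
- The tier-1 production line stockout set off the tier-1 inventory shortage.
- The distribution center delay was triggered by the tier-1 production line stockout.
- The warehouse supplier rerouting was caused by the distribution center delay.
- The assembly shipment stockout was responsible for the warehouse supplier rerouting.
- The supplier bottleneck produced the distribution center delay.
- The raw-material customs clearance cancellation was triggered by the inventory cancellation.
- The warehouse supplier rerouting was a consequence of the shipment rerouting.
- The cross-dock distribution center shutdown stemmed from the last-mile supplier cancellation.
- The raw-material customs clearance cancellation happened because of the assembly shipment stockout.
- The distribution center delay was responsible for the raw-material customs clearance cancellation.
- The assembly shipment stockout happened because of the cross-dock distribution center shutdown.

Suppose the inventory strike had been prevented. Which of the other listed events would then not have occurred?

Downstream of the inventory strike: the last-mile supplier cancellation, the cross-dock distribution center shutdown, the assembly shipment stockout, the raw-material customs clearance cancellation, the warehouse supplier rerouting.
Of those, still caused via another path: the raw-material customs clearance cancellation, the warehouse supplier rerouting.
The remainder have no surviving cause.

the assembly shipment stockout, the cross-dock distribution center shutdown, the last-mile supplier cancellation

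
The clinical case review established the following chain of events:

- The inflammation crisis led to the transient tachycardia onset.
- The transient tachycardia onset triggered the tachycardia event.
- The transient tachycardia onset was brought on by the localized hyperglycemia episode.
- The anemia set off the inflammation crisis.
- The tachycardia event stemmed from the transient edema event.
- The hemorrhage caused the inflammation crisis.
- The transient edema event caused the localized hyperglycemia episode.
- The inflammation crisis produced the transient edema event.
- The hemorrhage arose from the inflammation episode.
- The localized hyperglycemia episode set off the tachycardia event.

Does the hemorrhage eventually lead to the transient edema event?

There is a causal chain: the hemorrhage → the inflammation crisis → the transient edema event.

Yes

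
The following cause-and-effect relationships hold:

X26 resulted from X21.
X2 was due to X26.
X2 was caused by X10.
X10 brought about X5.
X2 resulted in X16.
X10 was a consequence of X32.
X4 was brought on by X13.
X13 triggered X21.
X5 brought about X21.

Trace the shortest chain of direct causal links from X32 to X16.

X32 → X10
X10 → X2
X2 → X16
Length: 3 steps.

X32 → X10 → X2 → X16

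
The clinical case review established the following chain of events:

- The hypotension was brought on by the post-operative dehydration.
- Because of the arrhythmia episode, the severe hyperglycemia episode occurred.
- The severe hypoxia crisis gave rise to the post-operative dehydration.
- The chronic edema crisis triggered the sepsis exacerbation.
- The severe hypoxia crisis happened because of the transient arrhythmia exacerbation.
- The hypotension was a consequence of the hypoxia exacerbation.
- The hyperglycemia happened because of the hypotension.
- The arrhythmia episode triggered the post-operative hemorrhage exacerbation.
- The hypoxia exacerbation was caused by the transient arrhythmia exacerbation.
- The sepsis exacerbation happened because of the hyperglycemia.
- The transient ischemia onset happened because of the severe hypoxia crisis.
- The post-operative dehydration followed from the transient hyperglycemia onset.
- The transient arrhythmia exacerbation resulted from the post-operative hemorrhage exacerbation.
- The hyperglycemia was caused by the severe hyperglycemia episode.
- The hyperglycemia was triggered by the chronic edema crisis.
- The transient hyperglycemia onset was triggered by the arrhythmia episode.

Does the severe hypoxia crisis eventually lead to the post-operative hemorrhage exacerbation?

The severe hypoxia crisis leads to the post-operative dehydration, the transient ischemia onset, the hypotension, the hyperglycemia, the sepsis exacerbation; the post-operative hemorrhage exacerbation is not among them.

No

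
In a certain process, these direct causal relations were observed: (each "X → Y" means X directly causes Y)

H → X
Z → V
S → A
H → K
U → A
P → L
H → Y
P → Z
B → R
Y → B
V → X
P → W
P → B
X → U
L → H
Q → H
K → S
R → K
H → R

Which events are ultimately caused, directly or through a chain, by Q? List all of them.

Direct effects: H.
2 steps out: X, Y, R, K.
3 steps out: B, U, S.
4 steps out: A.
Not reachable from it: P, Z, V, L, W.

A, B, H, K, R, S, U, X, Y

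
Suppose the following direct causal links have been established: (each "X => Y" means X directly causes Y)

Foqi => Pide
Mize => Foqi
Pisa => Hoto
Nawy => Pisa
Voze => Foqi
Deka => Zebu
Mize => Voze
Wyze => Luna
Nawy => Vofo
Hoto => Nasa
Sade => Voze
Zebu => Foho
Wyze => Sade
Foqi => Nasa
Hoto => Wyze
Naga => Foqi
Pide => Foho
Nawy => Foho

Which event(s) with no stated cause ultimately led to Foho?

Deka, Mize, Naga, Nawy

Tracing upstream from Foho: Foho ← Zebu ← Deka.
A separate upstream branch: Foho ← Nawy.
A separate upstream branch: Foho ← Pide ← Foqi ← Naga.
A separate upstream branch: Foho ← Pide ← Foqi ← Mize.
Each of those chain origins has no stated cause.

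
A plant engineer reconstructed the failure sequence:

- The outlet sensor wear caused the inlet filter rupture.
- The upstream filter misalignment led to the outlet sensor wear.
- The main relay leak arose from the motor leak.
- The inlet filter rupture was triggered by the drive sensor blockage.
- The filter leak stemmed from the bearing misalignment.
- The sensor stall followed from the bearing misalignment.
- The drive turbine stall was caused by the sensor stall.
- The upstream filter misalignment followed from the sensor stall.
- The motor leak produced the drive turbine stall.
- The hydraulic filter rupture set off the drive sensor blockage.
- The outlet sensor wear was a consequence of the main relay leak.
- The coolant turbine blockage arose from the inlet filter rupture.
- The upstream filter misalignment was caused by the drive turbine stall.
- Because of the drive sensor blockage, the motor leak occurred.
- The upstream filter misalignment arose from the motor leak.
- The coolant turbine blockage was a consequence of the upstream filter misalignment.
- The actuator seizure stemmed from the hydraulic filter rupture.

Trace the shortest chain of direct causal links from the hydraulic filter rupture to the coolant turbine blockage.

the hydraulic filter rupture → the drive sensor blockage → the inlet filter rupture → the coolant turbine blockage

the hydraulic filter rupture → the drive sensor blockage
the drive sensor blockage → the inlet filter rupture
the inlet filter rupture → the coolant turbine blockage
Length: 3 steps.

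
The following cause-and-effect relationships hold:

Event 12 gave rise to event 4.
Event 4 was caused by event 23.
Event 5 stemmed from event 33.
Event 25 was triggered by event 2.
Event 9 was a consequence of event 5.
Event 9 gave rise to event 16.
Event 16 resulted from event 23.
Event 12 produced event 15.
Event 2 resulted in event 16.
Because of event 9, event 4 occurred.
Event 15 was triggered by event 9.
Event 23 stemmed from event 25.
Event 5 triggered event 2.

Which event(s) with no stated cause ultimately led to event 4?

Tracing upstream from event 4: event 4 ← event 9 ← event 5 ← event 33.
A separate upstream branch: event 4 ← event 12.
Each of those chain origins has no stated cause.

event 12, event 33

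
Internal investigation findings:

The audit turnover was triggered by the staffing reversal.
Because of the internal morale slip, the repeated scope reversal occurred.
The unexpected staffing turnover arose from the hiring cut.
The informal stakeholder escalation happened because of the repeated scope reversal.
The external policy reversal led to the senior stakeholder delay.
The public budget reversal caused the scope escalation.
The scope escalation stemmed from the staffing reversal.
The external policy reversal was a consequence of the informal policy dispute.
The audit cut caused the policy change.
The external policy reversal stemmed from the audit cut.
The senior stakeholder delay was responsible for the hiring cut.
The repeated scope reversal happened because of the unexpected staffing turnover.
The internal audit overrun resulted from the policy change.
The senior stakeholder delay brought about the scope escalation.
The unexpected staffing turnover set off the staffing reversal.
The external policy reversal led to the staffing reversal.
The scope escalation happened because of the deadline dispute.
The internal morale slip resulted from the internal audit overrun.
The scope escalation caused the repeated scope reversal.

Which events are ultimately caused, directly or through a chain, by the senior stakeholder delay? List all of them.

Direct effects: the hiring cut, the scope escalation.
2 steps out: the unexpected staffing turnover, the repeated scope reversal.
3 steps out: the staffing reversal, the informal stakeholder escalation.
4 steps out: the audit turnover.
Not reachable from it: the audit cut, the deadline dispute, the informal policy dispute, the external policy reversal, the policy change, the public budget reversal, the internal audit overrun, the internal morale slip.

the audit turnover, the hiring cut, the informal stakeholder escalation, the repeated scope reversal, the scope escalation, the staffing reversal, the unexpected staffing turnover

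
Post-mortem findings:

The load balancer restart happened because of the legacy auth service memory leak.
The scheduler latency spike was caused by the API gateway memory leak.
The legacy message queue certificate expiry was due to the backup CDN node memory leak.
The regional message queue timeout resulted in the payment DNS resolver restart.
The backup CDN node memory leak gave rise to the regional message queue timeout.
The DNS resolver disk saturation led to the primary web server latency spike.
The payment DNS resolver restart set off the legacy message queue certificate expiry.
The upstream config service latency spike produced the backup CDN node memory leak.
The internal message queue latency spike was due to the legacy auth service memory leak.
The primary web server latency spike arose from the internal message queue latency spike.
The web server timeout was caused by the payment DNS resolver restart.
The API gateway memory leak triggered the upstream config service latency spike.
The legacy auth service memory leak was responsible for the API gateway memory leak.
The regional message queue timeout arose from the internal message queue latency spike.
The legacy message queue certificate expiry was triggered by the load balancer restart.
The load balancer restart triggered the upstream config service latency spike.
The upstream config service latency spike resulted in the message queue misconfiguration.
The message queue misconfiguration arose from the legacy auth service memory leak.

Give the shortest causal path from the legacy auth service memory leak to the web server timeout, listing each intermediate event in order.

the legacy auth service memory leak → the internal message queue latency spike
the internal message queue latency spike → the regional message queue timeout
the regional message queue timeout → the payment DNS resolver restart
the payment DNS resolver restart → the web server timeout
Length: 4 steps.

the legacy auth service memory leak → the internal message queue latency spike → the regional message queue timeout → the payment DNS resolver restart → the web server timeout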